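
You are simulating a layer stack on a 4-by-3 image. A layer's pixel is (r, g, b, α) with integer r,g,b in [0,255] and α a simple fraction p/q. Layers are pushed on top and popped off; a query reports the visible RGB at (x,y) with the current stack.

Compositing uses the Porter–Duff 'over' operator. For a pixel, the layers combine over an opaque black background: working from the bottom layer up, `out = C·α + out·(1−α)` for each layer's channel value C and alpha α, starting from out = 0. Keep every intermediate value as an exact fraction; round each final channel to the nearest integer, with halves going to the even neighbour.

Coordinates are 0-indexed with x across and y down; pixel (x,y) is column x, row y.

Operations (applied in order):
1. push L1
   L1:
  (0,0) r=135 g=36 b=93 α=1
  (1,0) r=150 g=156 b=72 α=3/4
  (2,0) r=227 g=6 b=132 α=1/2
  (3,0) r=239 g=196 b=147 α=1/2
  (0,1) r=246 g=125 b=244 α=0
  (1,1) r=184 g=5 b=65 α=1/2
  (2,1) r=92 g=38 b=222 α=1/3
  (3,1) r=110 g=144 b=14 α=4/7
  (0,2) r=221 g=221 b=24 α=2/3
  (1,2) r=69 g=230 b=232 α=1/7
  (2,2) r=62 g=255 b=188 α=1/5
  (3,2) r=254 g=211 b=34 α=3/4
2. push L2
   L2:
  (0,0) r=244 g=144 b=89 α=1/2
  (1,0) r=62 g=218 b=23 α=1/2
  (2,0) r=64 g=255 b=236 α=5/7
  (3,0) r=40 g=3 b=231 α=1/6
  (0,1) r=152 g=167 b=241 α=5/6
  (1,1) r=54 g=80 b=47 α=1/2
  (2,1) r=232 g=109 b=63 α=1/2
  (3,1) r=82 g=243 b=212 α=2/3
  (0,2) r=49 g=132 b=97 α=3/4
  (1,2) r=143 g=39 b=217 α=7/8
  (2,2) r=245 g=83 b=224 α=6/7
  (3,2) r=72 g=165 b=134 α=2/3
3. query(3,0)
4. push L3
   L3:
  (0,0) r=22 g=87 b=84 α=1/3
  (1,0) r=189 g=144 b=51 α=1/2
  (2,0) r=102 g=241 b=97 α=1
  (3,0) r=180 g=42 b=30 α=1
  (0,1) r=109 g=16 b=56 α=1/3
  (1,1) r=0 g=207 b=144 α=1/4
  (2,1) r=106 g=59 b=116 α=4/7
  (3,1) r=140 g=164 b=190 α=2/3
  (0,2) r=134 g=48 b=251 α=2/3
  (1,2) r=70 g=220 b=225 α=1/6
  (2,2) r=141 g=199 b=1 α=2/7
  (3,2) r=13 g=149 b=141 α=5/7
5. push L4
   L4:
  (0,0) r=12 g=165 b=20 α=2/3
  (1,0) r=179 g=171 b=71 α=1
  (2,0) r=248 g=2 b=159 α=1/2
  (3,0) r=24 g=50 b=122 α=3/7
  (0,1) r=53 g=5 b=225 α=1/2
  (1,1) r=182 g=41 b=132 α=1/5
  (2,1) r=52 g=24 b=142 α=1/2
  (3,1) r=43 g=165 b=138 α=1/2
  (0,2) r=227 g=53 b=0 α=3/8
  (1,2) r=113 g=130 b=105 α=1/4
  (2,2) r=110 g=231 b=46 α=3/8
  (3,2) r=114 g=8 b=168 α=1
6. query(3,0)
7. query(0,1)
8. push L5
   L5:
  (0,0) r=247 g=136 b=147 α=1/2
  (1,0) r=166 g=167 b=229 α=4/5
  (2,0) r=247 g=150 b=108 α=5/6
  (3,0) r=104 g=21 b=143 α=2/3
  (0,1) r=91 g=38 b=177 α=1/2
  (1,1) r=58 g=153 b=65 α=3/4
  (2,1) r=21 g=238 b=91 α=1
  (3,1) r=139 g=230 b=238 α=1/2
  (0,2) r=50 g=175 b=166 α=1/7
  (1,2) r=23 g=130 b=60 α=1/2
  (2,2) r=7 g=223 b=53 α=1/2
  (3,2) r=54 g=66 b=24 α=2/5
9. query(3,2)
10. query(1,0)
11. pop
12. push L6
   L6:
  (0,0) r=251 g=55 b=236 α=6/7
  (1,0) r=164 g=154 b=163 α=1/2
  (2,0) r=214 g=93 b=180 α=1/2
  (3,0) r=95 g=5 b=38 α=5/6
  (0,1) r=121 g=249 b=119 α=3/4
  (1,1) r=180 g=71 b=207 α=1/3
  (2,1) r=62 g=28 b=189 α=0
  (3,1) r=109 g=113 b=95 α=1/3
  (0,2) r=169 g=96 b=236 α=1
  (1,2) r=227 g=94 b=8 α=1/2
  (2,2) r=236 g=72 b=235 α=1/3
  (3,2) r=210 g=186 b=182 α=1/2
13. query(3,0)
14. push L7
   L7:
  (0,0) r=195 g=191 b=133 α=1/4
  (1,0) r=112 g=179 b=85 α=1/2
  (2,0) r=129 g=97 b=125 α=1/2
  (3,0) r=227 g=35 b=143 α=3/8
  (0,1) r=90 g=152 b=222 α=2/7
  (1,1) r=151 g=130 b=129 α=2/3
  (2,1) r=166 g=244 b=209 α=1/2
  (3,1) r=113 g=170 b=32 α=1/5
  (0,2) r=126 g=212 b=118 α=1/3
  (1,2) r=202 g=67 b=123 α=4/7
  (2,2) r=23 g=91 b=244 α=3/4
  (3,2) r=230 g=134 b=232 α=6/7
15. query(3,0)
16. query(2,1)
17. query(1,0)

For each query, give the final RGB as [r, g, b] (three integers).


at x=3,y=0 over L1,L2:
L1 α=1/2: [239/2, 98, 147/2]
L2 α=1/6: [425/4, 493/6, 399/4]
= [106, 82, 100]

(3,0) stack=L1,L2,L3,L4; from [0,0,0]:
L1 α=1/2: [239/2, 98, 147/2]
L2 α=1/6: [425/4, 493/6, 399/4]
L3 α=1: [180, 42, 30]
L4 α=3/7: [792/7, 318/7, 486/7]
rounded: [113, 45, 69]

query (0,1) [L1,L2,L3,L4] — begin 0,0,0
+L1 (α=0) → [0, 0, 0]
+L2 (α=5/6) → [380/3, 835/6, 1205/6]
+L3 (α=1/3) → [1087/9, 883/9, 1373/9]
+L4 (α=1/2) → [782/9, 464/9, 1699/9]
→ [87, 52, 189]

at x=3,y=2 over L1,L2,L3,L4,L5:
+L1 (α=3/4) → [381/2, 633/4, 51/2]
+L2 (α=2/3) → [223/2, 651/4, 587/6]
+L3 (α=5/7) → [288/7, 2141/14, 386/3]
+L4 (α=1) → [114, 8, 168]
+L5 (α=2/5) → [90, 156/5, 552/5]
rounded: [90, 31, 110]

(1,0) stack=L1,L2,L3,L4,L5; from [0,0,0]:
after L1 α=3/4: [225/2, 117, 54]
after L2 α=1/2: [349/4, 335/2, 77/2]
after L3 α=1/2: [1105/8, 623/4, 179/4]
after L4 α=1: [179, 171, 71]
after L5 α=4/5: [843/5, 839/5, 987/5]
→ [169, 168, 197]

at x=3,y=0 over L1,L2,L3,L4,L6:
after L1 α=1/2: [239/2, 98, 147/2]
after L2 α=1/6: [425/4, 493/6, 399/4]
after L3 α=1: [180, 42, 30]
after L4 α=3/7: [792/7, 318/7, 486/7]
after L6 α=5/6: [4117/42, 493/42, 908/21]
→ [98, 12, 43]

at x=3,y=0 over L1,L2,L3,L4,L6,L7:
+L1 (α=1/2) → [239/2, 98, 147/2]
+L2 (α=1/6) → [425/4, 493/6, 399/4]
+L3 (α=1) → [180, 42, 30]
+L4 (α=3/7) → [792/7, 318/7, 486/7]
+L6 (α=5/6) → [4117/42, 493/42, 908/21]
+L7 (α=3/8) → [49187/336, 6875/336, 13549/168]
= [146, 20, 81]

query (2,1) [L1,L2,L3,L4,L6,L7] — begin 0,0,0
+L1 (α=1/3) → [92/3, 38/3, 74]
+L2 (α=1/2) → [394/3, 365/6, 137/2]
+L3 (α=4/7) → [818/7, 837/14, 1339/14]
+L4 (α=1/2) → [591/7, 1173/28, 3327/28]
+L6 (α=0) → [591/7, 1173/28, 3327/28]
+L7 (α=1/2) → [1753/14, 8005/56, 9179/56]
→ [125, 143, 164]

(1,0) stack=L1,L2,L3,L4,L6,L7; from [0,0,0]:
after L1 α=3/4: [225/2, 117, 54]
after L2 α=1/2: [349/4, 335/2, 77/2]
after L3 α=1/2: [1105/8, 623/4, 179/4]
after L4 α=1: [179, 171, 71]
after L6 α=1/2: [343/2, 325/2, 117]
after L7 α=1/2: [567/4, 683/4, 101]
→ [142, 171, 101]


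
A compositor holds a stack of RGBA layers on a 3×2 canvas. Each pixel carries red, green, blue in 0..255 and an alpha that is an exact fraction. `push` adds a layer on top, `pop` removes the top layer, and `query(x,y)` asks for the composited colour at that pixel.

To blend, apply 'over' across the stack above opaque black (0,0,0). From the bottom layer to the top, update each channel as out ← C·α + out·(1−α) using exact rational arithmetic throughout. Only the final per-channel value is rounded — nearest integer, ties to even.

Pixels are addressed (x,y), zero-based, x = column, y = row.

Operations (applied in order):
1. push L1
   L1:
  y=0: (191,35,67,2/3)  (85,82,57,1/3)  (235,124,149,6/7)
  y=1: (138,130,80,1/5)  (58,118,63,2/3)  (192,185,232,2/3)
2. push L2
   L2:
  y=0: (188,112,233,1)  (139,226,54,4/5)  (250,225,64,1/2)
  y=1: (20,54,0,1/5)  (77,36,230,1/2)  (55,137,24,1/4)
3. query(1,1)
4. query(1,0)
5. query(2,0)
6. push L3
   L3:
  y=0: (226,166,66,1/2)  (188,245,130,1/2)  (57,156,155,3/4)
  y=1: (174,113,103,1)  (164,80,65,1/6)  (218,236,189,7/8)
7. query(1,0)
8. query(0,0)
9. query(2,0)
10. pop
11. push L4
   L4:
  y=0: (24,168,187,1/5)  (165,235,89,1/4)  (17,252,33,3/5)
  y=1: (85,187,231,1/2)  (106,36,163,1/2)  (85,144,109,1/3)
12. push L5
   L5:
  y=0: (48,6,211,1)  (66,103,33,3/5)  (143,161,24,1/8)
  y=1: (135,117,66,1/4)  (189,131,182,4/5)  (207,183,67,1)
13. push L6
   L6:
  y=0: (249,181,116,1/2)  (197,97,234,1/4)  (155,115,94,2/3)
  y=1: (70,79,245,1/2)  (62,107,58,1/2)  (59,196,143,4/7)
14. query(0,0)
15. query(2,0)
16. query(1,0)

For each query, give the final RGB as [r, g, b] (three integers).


at x=1,y=1 over L1,L2:
+L1 (α=2/3) → [116/3, 236/3, 42]
+L2 (α=1/2) → [347/6, 172/3, 136]
rounded: [58, 57, 136]

query (1,0) [L1,L2] — begin 0,0,0
L1 α=1/3: [85/3, 82/3, 19]
L2 α=4/5: [1753/15, 2794/15, 47]
→ [117, 186, 47]

(2,0) stack=L1,L2; from [0,0,0]:
L1 α=6/7: [1410/7, 744/7, 894/7]
L2 α=1/2: [1580/7, 2319/14, 671/7]
rounded: [226, 166, 96]

query (1,0) [L1,L2,L3] — begin 0,0,0
L1 α=1/3: [85/3, 82/3, 19]
L2 α=4/5: [1753/15, 2794/15, 47]
L3 α=1/2: [4573/30, 6469/30, 177/2]
→ [152, 216, 88]

at x=0,y=0 over L1,L2,L3:
after L1 α=2/3: [382/3, 70/3, 134/3]
after L2 α=1: [188, 112, 233]
after L3 α=1/2: [207, 139, 299/2]
= [207, 139, 150]

query (2,0) [L1,L2,L3] — begin 0,0,0
+L1 (α=6/7) → [1410/7, 744/7, 894/7]
+L2 (α=1/2) → [1580/7, 2319/14, 671/7]
+L3 (α=3/4) → [2777/28, 8871/56, 1963/14]
= [99, 158, 140]

at x=0,y=0 over L1,L2,L4,L5,L6:
L1 α=2/3: [382/3, 70/3, 134/3]
L2 α=1: [188, 112, 233]
L4 α=1/5: [776/5, 616/5, 1119/5]
L5 α=1: [48, 6, 211]
L6 α=1/2: [297/2, 187/2, 327/2]
= [148, 94, 164]

(2,0) stack=L1,L2,L4,L5,L6; from [0,0,0]:
+L1 (α=6/7) → [1410/7, 744/7, 894/7]
+L2 (α=1/2) → [1580/7, 2319/14, 671/7]
+L4 (α=3/5) → [3517/35, 7611/35, 407/7]
+L5 (α=1/8) → [529/5, 1052/5, 431/8]
+L6 (α=2/3) → [693/5, 734/5, 645/8]
→ [139, 147, 81]

at x=1,y=0 over L1,L2,L4,L5,L6:
L1 α=1/3: [85/3, 82/3, 19]
L2 α=4/5: [1753/15, 2794/15, 47]
L4 α=1/4: [1289/10, 3969/20, 115/2]
L5 α=3/5: [2279/25, 7059/50, 214/5]
L6 α=1/4: [5881/50, 26027/200, 453/5]
rounded: [118, 130, 91]


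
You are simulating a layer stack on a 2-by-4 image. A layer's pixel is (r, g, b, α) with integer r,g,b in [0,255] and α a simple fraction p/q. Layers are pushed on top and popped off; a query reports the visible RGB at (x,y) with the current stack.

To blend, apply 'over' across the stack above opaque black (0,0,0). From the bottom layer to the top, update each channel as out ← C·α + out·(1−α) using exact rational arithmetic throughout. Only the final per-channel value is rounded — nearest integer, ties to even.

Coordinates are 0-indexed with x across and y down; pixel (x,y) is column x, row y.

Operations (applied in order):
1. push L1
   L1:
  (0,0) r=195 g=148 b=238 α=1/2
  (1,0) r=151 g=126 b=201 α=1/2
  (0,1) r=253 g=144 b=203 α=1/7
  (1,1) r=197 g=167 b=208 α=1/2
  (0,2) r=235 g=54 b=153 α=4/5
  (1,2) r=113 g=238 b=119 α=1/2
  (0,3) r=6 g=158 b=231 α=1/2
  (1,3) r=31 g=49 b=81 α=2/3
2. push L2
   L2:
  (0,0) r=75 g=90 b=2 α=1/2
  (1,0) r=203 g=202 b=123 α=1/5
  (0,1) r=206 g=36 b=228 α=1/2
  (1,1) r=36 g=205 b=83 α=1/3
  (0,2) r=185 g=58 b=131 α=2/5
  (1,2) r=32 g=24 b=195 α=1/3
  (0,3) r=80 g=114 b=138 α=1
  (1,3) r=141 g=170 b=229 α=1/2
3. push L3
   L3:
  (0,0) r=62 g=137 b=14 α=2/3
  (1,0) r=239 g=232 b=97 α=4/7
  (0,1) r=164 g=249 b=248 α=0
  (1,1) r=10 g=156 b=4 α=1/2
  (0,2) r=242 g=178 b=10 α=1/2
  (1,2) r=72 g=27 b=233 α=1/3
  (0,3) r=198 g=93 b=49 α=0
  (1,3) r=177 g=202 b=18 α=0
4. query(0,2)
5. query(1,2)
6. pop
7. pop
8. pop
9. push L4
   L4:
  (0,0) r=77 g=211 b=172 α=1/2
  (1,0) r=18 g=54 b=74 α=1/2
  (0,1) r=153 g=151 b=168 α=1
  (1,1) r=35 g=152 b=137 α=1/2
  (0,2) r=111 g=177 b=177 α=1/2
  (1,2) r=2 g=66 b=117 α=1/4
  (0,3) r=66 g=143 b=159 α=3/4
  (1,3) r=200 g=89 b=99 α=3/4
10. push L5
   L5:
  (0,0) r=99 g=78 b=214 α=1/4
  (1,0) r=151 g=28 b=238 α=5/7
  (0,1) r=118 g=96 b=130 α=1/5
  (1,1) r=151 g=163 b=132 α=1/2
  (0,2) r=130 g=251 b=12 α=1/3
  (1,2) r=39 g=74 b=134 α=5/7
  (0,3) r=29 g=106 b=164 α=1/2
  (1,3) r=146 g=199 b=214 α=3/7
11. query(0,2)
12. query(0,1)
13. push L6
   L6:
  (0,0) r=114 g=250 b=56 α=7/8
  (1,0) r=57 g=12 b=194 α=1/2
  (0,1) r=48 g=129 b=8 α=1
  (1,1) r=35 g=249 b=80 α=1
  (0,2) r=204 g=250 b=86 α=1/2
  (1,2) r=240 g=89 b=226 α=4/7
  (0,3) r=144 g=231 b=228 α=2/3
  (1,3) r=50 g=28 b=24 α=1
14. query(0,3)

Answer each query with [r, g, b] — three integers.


query (0,2) [L1,L2,L3] — begin 0,0,0
L1 α=4/5: [188, 216/5, 612/5]
L2 α=2/5: [934/5, 1228/25, 3146/25]
L3 α=1/2: [1072/5, 2839/25, 1698/25]
= [214, 114, 68]

(1,2) stack=L1,L2,L3; from [0,0,0]:
+L1 (α=1/2) → [113/2, 119, 119/2]
+L2 (α=1/3) → [145/3, 262/3, 314/3]
+L3 (α=1/3) → [506/9, 605/9, 1327/9]
→ [56, 67, 147]

at x=0,y=2 over L4,L5:
+L4 (α=1/2) → [111/2, 177/2, 177/2]
+L5 (α=1/3) → [241/3, 428/3, 63]
= [80, 143, 63]

query (0,1) [L4,L5] — begin 0,0,0
+L4 (α=1) → [153, 151, 168]
+L5 (α=1/5) → [146, 140, 802/5]
rounded: [146, 140, 160]

query (0,3) [L4,L5,L6] — begin 0,0,0
+L4 (α=3/4) → [99/2, 429/4, 477/4]
+L5 (α=1/2) → [157/4, 853/8, 1133/8]
+L6 (α=2/3) → [1309/12, 4549/24, 4781/24]
→ [109, 190, 199]


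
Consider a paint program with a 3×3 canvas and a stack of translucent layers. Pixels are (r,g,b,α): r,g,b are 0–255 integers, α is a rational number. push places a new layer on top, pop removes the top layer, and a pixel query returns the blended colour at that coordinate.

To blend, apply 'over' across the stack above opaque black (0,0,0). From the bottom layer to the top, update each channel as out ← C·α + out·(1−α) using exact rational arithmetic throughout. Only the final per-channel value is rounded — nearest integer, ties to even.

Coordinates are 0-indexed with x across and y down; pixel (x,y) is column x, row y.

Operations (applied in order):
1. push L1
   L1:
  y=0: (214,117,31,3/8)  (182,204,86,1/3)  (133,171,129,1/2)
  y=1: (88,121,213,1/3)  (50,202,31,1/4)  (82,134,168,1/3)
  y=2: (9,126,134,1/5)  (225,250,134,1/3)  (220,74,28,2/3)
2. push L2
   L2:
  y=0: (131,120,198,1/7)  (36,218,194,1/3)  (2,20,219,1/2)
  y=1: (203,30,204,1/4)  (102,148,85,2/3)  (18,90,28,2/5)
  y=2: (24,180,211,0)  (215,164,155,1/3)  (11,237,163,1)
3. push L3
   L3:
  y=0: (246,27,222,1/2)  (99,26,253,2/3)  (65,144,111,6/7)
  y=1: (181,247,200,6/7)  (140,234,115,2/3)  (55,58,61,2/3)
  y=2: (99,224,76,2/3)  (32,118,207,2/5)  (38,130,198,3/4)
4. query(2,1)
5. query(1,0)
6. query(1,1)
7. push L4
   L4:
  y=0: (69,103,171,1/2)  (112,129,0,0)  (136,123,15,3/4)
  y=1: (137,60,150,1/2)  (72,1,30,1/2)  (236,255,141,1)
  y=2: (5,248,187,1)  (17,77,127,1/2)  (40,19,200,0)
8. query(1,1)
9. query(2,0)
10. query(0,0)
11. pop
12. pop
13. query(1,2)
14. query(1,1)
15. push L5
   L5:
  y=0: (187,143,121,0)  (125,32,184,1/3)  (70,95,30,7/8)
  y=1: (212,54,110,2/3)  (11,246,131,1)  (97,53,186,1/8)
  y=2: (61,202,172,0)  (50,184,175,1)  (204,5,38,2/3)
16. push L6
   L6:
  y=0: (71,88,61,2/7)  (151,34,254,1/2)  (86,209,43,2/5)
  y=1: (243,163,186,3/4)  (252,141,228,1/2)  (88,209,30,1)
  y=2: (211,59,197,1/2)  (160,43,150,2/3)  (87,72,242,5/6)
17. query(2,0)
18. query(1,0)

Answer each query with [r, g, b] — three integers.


(2,1) stack=L1,L2,L3; from [0,0,0]:
after L1 α=1/3: [82/3, 134/3, 56]
after L2 α=2/5: [118/5, 314/5, 224/5]
after L3 α=2/3: [668/15, 298/5, 278/5]
= [45, 60, 56]

at x=1,y=0 over L1,L2,L3:
L1 α=1/3: [182/3, 68, 86/3]
L2 α=1/3: [472/9, 118, 754/9]
L3 α=2/3: [2254/27, 170/3, 5308/27]
rounded: [83, 57, 197]

query (1,1) [L1,L2,L3] — begin 0,0,0
after L1 α=1/4: [25/2, 101/2, 31/4]
after L2 α=2/3: [433/6, 231/2, 237/4]
after L3 α=2/3: [2113/18, 389/2, 1157/12]
→ [117, 194, 96]

(1,1) stack=L1,L2,L3,L4; from [0,0,0]:
after L1 α=1/4: [25/2, 101/2, 31/4]
after L2 α=2/3: [433/6, 231/2, 237/4]
after L3 α=2/3: [2113/18, 389/2, 1157/12]
after L4 α=1/2: [3409/36, 391/4, 1517/24]
→ [95, 98, 63]

at x=2,y=0 over L1,L2,L3,L4:
L1 α=1/2: [133/2, 171/2, 129/2]
L2 α=1/2: [137/4, 211/4, 567/4]
L3 α=6/7: [1697/28, 3667/28, 3231/28]
L4 α=3/4: [13121/112, 13999/112, 4491/112]
= [117, 125, 40]

(0,0) stack=L1,L2,L3,L4; from [0,0,0]:
after L1 α=3/8: [321/4, 351/8, 93/8]
after L2 α=1/7: [175/2, 219/4, 153/4]
after L3 α=1/2: [667/4, 327/8, 1041/8]
after L4 α=1/2: [943/8, 1151/16, 2409/16]
= [118, 72, 151]

at x=1,y=2 over L1,L2:
after L1 α=1/3: [75, 250/3, 134/3]
after L2 α=1/3: [365/3, 992/9, 733/9]
= [122, 110, 81]

query (1,1) [L1,L2] — begin 0,0,0
after L1 α=1/4: [25/2, 101/2, 31/4]
after L2 α=2/3: [433/6, 231/2, 237/4]
= [72, 116, 59]

at x=2,y=0 over L1,L2,L5,L6:
+L1 (α=1/2) → [133/2, 171/2, 129/2]
+L2 (α=1/2) → [137/4, 211/4, 567/4]
+L5 (α=7/8) → [2097/32, 2871/32, 1407/32]
+L6 (α=2/5) → [2359/32, 21989/160, 6973/160]
= [74, 137, 44]

at x=1,y=0 over L1,L2,L5,L6:
after L1 α=1/3: [182/3, 68, 86/3]
after L2 α=1/3: [472/9, 118, 754/9]
after L5 α=1/3: [2069/27, 268/3, 3164/27]
after L6 α=1/2: [3073/27, 185/3, 5011/27]
rounded: [114, 62, 186]


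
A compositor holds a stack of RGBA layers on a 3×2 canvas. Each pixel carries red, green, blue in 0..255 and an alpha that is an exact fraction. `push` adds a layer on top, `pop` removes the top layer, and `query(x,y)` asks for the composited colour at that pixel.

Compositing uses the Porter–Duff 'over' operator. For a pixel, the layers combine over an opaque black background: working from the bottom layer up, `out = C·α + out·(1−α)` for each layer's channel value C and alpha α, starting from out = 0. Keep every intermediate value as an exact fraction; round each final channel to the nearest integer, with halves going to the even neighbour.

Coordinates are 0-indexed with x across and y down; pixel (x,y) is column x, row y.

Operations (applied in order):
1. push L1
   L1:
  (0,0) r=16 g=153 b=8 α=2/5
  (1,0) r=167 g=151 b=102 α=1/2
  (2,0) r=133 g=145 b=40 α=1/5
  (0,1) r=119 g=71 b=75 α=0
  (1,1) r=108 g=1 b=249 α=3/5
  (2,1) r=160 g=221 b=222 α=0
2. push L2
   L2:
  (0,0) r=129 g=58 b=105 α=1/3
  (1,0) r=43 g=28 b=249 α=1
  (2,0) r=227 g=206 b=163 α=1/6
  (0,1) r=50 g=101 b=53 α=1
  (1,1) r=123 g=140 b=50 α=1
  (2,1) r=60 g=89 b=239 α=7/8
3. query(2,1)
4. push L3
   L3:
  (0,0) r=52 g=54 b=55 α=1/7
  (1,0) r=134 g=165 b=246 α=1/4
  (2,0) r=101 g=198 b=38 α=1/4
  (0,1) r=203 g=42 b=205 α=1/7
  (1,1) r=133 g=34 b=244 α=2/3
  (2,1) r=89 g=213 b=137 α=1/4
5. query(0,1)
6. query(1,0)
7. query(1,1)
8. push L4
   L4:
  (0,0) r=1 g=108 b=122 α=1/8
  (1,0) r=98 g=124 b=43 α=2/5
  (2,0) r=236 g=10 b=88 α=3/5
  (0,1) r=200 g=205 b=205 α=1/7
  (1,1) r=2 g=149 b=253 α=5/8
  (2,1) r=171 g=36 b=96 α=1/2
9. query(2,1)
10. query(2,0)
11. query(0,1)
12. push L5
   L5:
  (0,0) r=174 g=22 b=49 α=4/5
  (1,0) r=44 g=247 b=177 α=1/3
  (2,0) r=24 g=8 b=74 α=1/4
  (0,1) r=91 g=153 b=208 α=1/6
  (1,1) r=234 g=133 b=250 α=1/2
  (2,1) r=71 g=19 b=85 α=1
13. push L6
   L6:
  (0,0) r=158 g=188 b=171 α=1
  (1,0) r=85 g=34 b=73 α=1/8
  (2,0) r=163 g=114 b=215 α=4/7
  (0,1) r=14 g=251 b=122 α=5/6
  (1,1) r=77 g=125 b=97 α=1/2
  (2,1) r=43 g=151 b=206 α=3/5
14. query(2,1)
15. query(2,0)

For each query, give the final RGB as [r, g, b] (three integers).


at x=2,y=1 over L1,L2:
L1 α=0: [0, 0, 0]
L2 α=7/8: [105/2, 623/8, 1673/8]
= [52, 78, 209]

at x=0,y=1 over L1,L2,L3:
+L1 (α=0) → [0, 0, 0]
+L2 (α=1) → [50, 101, 53]
+L3 (α=1/7) → [503/7, 648/7, 523/7]
→ [72, 93, 75]

query (1,0) [L1,L2,L3] — begin 0,0,0
+L1 (α=1/2) → [167/2, 151/2, 51]
+L2 (α=1) → [43, 28, 249]
+L3 (α=1/4) → [263/4, 249/4, 993/4]
rounded: [66, 62, 248]

at x=1,y=1 over L1,L2,L3:
after L1 α=3/5: [324/5, 3/5, 747/5]
after L2 α=1: [123, 140, 50]
after L3 α=2/3: [389/3, 208/3, 538/3]
rounded: [130, 69, 179]

at x=2,y=1 over L1,L2,L3,L4:
L1 α=0: [0, 0, 0]
L2 α=7/8: [105/2, 623/8, 1673/8]
L3 α=1/4: [493/8, 3573/32, 6115/32]
L4 α=1/2: [1861/16, 4725/64, 9187/64]
rounded: [116, 74, 144]

at x=2,y=0 over L1,L2,L3,L4:
L1 α=1/5: [133/5, 29, 8]
L2 α=1/6: [60, 117/2, 203/6]
L3 α=1/4: [281/4, 747/8, 279/8]
L4 α=3/5: [1697/10, 867/20, 267/4]
→ [170, 43, 67]

(0,1) stack=L1,L2,L3,L4; from [0,0,0]:
L1 α=0: [0, 0, 0]
L2 α=1: [50, 101, 53]
L3 α=1/7: [503/7, 648/7, 523/7]
L4 α=1/7: [4418/49, 5323/49, 4573/49]
= [90, 109, 93]

(2,1) stack=L1,L2,L3,L4,L5,L6; from [0,0,0]:
L1 α=0: [0, 0, 0]
L2 α=7/8: [105/2, 623/8, 1673/8]
L3 α=1/4: [493/8, 3573/32, 6115/32]
L4 α=1/2: [1861/16, 4725/64, 9187/64]
L5 α=1: [71, 19, 85]
L6 α=3/5: [271/5, 491/5, 788/5]
= [54, 98, 158]

at x=2,y=0 over L1,L2,L3,L4,L5,L6:
L1 α=1/5: [133/5, 29, 8]
L2 α=1/6: [60, 117/2, 203/6]
L3 α=1/4: [281/4, 747/8, 279/8]
L4 α=3/5: [1697/10, 867/20, 267/4]
L5 α=1/4: [5331/40, 2761/80, 1097/16]
L6 α=4/7: [42073/280, 44763/560, 17051/112]
rounded: [150, 80, 152]


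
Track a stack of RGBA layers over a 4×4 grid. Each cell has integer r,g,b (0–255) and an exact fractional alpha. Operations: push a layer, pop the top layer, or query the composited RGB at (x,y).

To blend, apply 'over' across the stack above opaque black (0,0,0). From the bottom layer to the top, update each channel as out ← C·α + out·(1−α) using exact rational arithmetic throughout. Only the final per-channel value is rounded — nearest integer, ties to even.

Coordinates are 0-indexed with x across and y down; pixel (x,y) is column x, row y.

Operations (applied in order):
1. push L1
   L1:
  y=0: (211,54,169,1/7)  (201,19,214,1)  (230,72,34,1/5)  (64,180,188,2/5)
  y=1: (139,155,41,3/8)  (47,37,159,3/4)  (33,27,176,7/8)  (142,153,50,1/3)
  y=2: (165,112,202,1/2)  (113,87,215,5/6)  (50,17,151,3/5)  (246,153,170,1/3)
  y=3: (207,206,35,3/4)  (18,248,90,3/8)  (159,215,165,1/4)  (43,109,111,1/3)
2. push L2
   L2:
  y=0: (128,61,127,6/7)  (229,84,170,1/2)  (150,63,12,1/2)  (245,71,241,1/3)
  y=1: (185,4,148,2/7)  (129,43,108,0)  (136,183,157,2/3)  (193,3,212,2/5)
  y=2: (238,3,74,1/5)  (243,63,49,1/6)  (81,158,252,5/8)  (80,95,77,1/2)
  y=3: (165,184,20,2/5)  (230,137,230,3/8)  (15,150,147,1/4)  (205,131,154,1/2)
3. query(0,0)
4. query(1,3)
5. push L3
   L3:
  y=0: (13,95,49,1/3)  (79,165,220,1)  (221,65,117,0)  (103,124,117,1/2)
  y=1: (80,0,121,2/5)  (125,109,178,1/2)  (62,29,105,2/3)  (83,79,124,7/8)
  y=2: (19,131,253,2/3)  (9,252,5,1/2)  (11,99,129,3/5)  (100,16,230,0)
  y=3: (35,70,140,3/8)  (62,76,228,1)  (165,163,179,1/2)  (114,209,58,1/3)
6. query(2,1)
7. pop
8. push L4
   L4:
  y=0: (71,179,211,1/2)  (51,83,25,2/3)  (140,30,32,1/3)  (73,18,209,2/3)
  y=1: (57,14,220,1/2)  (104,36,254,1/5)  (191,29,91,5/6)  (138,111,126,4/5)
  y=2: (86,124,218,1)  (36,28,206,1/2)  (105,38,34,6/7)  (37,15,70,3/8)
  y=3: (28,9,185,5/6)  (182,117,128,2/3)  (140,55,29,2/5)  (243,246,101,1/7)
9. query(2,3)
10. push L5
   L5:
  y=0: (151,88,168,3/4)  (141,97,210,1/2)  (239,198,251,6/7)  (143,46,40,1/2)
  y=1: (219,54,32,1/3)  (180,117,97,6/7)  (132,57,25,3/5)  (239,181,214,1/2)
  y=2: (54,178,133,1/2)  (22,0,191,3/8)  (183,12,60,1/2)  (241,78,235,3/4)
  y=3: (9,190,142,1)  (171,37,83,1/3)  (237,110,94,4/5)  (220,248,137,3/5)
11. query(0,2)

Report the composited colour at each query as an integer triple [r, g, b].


query (0,0) [L1,L2] — begin 0,0,0
+L1 (α=1/7) → [211/7, 54/7, 169/7]
+L2 (α=6/7) → [5587/49, 2616/49, 5503/49]
→ [114, 53, 112]

(1,3) stack=L1,L2; from [0,0,0]:
after L1 α=3/8: [27/4, 93, 135/4]
after L2 α=3/8: [2895/32, 219/2, 3435/32]
→ [90, 110, 107]

query (2,1) [L1,L2,L3] — begin 0,0,0
after L1 α=7/8: [231/8, 189/8, 154]
after L2 α=2/3: [2407/24, 1039/8, 156]
after L3 α=2/3: [5383/72, 501/8, 122]
= [75, 63, 122]

(2,3) stack=L1,L2,L4; from [0,0,0]:
+L1 (α=1/4) → [159/4, 215/4, 165/4]
+L2 (α=1/4) → [537/16, 1245/16, 1083/16]
+L4 (α=2/5) → [6091/80, 1099/16, 4177/80]
= [76, 69, 52]

query (0,2) [L1,L2,L4,L5] — begin 0,0,0
L1 α=1/2: [165/2, 56, 101]
L2 α=1/5: [568/5, 227/5, 478/5]
L4 α=1: [86, 124, 218]
L5 α=1/2: [70, 151, 351/2]
rounded: [70, 151, 176]


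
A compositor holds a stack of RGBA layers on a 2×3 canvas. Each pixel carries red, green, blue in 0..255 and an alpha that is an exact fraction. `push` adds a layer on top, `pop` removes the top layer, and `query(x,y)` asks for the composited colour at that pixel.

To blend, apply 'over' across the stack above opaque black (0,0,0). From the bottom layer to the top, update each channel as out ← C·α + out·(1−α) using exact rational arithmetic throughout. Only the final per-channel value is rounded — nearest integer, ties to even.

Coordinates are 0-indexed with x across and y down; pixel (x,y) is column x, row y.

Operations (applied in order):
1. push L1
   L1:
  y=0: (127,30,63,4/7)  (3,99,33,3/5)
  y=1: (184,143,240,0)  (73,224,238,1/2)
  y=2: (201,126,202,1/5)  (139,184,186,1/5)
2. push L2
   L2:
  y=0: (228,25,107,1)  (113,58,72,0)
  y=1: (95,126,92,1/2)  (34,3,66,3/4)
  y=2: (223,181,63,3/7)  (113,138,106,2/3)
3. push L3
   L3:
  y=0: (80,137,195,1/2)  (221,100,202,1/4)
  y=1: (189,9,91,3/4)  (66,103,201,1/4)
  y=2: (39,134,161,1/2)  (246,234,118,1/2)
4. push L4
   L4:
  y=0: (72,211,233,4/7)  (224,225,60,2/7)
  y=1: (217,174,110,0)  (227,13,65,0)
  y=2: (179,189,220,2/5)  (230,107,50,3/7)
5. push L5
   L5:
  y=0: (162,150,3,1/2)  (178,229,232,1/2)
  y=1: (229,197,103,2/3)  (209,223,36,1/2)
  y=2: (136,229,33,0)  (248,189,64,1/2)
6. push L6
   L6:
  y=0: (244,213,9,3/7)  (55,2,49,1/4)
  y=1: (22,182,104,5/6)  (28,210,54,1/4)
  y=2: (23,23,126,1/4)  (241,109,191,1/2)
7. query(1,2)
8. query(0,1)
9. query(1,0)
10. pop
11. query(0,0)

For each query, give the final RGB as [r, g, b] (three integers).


query (1,2) [L1,L2,L3,L4,L5,L6] — begin 0,0,0
after L1 α=1/5: [139/5, 184/5, 186/5]
after L2 α=2/3: [423/5, 1564/15, 1246/15]
after L3 α=1/2: [1653/10, 2537/15, 1508/15]
after L4 α=3/7: [6756/35, 14963/105, 8282/105]
after L5 α=1/2: [7718/35, 17404/105, 7501/105]
after L6 α=1/2: [16153/70, 28849/210, 13778/105]
= [231, 137, 131]

(0,1) stack=L1,L2,L3,L4,L5,L6; from [0,0,0]:
L1 α=0: [0, 0, 0]
L2 α=1/2: [95/2, 63, 46]
L3 α=3/4: [1229/8, 45/2, 319/4]
L4 α=0: [1229/8, 45/2, 319/4]
L5 α=2/3: [1631/8, 833/6, 381/4]
L6 α=5/6: [837/16, 6293/36, 2461/24]
= [52, 175, 103]

query (1,0) [L1,L2,L3,L4,L5,L6] — begin 0,0,0
+L1 (α=3/5) → [9/5, 297/5, 99/5]
+L2 (α=0) → [9/5, 297/5, 99/5]
+L3 (α=1/4) → [283/5, 1391/20, 1307/20]
+L4 (α=2/7) → [731/7, 3191/28, 1787/28]
+L5 (α=1/2) → [1977/14, 9603/56, 8283/56]
+L6 (α=1/4) → [6701/56, 28921/224, 27593/224]
→ [120, 129, 123]

query (0,0) [L1,L2,L3,L4,L5] — begin 0,0,0
after L1 α=4/7: [508/7, 120/7, 36]
after L2 α=1: [228, 25, 107]
after L3 α=1/2: [154, 81, 151]
after L4 α=4/7: [750/7, 1087/7, 1385/7]
after L5 α=1/2: [942/7, 2137/14, 703/7]
→ [135, 153, 100]


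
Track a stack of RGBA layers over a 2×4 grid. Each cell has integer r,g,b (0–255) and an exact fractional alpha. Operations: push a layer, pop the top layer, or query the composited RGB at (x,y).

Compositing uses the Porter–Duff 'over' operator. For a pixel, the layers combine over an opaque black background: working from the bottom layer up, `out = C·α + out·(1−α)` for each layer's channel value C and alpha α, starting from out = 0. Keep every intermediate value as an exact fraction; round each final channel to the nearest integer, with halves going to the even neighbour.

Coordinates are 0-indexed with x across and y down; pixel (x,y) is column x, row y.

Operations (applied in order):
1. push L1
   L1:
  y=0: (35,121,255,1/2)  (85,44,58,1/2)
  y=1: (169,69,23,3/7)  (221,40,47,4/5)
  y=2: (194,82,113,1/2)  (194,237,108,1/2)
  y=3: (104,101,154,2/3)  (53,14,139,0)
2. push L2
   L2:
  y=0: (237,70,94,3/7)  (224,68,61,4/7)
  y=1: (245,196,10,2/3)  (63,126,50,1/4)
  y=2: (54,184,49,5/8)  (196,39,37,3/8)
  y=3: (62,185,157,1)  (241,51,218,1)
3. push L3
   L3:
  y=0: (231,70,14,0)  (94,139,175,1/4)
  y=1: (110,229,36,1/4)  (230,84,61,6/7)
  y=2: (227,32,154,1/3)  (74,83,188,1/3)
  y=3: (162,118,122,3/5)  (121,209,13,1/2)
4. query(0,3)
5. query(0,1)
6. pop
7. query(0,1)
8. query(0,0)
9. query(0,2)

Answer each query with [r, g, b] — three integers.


(0,3) stack=L1,L2,L3; from [0,0,0]:
+L1 (α=2/3) → [208/3, 202/3, 308/3]
+L2 (α=1) → [62, 185, 157]
+L3 (α=3/5) → [122, 724/5, 136]
rounded: [122, 145, 136]

at x=0,y=1 over L1,L2,L3:
L1 α=3/7: [507/7, 207/7, 69/7]
L2 α=2/3: [3937/21, 2951/21, 209/21]
L3 α=1/4: [4707/28, 2277/14, 461/28]
→ [168, 163, 16]

at x=0,y=1 over L1,L2:
+L1 (α=3/7) → [507/7, 207/7, 69/7]
+L2 (α=2/3) → [3937/21, 2951/21, 209/21]
= [187, 141, 10]

(0,0) stack=L1,L2; from [0,0,0]:
L1 α=1/2: [35/2, 121/2, 255/2]
L2 α=3/7: [781/7, 452/7, 792/7]
= [112, 65, 113]

at x=0,y=2 over L1,L2:
L1 α=1/2: [97, 41, 113/2]
L2 α=5/8: [561/8, 1043/8, 829/16]
= [70, 130, 52]


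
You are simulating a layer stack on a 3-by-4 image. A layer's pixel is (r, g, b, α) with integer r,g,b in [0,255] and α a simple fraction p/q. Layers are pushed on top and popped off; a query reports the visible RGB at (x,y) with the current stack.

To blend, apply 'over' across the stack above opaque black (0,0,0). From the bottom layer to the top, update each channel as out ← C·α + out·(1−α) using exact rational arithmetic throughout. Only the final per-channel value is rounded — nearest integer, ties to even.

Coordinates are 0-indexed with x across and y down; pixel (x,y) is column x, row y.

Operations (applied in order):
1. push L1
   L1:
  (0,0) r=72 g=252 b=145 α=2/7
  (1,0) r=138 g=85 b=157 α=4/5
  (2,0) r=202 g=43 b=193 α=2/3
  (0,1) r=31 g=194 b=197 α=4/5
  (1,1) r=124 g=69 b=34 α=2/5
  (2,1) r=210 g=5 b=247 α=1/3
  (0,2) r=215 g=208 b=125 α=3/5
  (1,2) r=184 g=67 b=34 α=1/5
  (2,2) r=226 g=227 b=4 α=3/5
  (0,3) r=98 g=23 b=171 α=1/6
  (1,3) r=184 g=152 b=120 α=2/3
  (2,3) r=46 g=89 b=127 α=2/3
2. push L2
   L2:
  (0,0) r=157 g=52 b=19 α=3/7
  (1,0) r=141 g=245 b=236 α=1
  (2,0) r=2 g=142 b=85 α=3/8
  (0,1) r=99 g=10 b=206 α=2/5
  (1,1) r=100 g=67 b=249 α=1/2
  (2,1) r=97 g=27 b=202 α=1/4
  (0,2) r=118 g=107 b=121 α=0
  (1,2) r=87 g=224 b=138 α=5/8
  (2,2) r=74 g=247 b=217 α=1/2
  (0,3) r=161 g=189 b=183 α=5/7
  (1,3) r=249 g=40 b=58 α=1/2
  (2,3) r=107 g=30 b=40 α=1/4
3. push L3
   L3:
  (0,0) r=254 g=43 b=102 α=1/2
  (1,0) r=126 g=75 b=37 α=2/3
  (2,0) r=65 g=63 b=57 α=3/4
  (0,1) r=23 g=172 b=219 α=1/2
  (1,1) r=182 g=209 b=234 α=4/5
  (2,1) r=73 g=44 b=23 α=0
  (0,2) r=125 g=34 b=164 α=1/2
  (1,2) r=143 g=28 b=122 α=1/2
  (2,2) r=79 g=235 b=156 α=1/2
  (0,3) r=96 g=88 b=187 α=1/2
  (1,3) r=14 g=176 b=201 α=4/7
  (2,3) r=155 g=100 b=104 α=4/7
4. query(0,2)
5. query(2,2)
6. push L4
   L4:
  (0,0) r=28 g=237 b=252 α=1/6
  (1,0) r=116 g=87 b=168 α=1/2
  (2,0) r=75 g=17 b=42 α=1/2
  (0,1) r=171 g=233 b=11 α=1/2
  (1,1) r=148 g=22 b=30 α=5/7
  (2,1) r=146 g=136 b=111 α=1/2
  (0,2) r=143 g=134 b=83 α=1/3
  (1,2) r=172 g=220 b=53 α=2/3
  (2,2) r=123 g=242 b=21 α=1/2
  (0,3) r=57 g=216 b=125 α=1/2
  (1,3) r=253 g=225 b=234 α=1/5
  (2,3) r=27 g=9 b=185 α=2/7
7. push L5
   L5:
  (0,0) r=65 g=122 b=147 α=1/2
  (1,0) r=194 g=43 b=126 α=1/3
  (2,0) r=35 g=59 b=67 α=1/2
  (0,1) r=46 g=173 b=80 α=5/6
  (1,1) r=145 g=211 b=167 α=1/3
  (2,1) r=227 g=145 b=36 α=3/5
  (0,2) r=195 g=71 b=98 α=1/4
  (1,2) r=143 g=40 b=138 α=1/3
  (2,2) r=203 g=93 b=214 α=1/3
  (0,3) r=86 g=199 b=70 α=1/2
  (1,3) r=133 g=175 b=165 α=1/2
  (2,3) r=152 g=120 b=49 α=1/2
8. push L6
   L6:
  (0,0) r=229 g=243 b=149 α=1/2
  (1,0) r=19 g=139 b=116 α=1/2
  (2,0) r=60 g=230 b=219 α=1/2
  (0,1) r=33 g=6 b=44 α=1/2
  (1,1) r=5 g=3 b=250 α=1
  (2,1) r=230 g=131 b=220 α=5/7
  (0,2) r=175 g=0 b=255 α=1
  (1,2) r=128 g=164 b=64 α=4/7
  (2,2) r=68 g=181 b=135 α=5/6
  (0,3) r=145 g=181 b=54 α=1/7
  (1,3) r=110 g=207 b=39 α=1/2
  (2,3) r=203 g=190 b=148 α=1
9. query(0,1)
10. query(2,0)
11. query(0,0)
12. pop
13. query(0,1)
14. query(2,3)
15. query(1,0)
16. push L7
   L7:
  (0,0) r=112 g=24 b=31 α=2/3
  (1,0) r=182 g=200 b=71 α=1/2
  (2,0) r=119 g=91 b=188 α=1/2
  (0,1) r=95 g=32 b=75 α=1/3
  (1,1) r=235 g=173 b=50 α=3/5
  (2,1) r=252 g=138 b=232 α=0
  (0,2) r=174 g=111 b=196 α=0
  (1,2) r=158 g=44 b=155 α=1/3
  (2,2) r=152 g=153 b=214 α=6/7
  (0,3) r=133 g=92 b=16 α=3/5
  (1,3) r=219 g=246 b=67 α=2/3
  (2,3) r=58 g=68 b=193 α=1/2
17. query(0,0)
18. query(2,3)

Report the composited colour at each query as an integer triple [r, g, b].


at x=0,y=2 over L1,L2,L3:
after L1 α=3/5: [129, 624/5, 75]
after L2 α=0: [129, 624/5, 75]
after L3 α=1/2: [127, 397/5, 239/2]
= [127, 79, 120]

(2,2) stack=L1,L2,L3; from [0,0,0]:
+L1 (α=3/5) → [678/5, 681/5, 12/5]
+L2 (α=1/2) → [524/5, 958/5, 1097/10]
+L3 (α=1/2) → [919/10, 2133/10, 2657/20]
→ [92, 213, 133]

at x=0,y=1 over L1,L2,L3,L4,L5,L6:
+L1 (α=4/5) → [124/5, 776/5, 788/5]
+L2 (α=2/5) → [1362/25, 2428/25, 4424/25]
+L3 (α=1/2) → [1937/50, 3364/25, 9899/50]
+L4 (α=1/2) → [10487/100, 9189/50, 10449/100]
+L5 (α=5/6) → [33487/600, 52439/300, 50449/600]
+L6 (α=1/2) → [53287/1200, 54239/600, 76849/1200]
→ [44, 90, 64]

query (2,0) [L1,L2,L3,L4,L5,L6] — begin 0,0,0
L1 α=2/3: [404/3, 86/3, 386/3]
L2 α=3/8: [1019/12, 427/6, 2695/24]
L3 α=3/4: [3359/48, 1561/24, 6799/96]
L4 α=1/2: [6959/96, 1969/48, 10831/192]
L5 α=1/2: [10319/192, 4801/96, 23695/384]
L6 α=1/2: [21839/384, 26881/192, 107791/768]
= [57, 140, 140]

at x=0,y=0 over L1,L2,L3,L4,L5,L6:
after L1 α=2/7: [144/7, 72, 290/7]
after L2 α=3/7: [3873/49, 444/7, 1559/49]
after L3 α=1/2: [16319/98, 745/14, 6557/98]
after L4 α=1/6: [28113/196, 7043/84, 57481/588]
after L5 α=1/2: [40853/392, 17291/168, 143917/1176]
after L6 α=1/2: [130621/784, 58115/336, 319141/2352]
rounded: [167, 173, 136]

at x=0,y=1 over L1,L2,L3,L4,L5:
L1 α=4/5: [124/5, 776/5, 788/5]
L2 α=2/5: [1362/25, 2428/25, 4424/25]
L3 α=1/2: [1937/50, 3364/25, 9899/50]
L4 α=1/2: [10487/100, 9189/50, 10449/100]
L5 α=5/6: [33487/600, 52439/300, 50449/600]
rounded: [56, 175, 84]

query (2,3) [L1,L2,L3,L4,L5] — begin 0,0,0
after L1 α=2/3: [92/3, 178/3, 254/3]
after L2 α=1/4: [199/4, 52, 147/2]
after L3 α=4/7: [3077/28, 556/7, 1273/14]
after L4 α=2/7: [16897/196, 2906/49, 11545/98]
after L5 α=1/2: [46689/392, 4393/49, 16347/196]
rounded: [119, 90, 83]

at x=1,y=0 over L1,L2,L3,L4,L5:
+L1 (α=4/5) → [552/5, 68, 628/5]
+L2 (α=1) → [141, 245, 236]
+L3 (α=2/3) → [131, 395/3, 310/3]
+L4 (α=1/2) → [247/2, 328/3, 407/3]
+L5 (α=1/3) → [147, 785/9, 1192/9]
= [147, 87, 132]

query (0,0) [L1,L2,L3,L4,L5,L7] — begin 0,0,0
L1 α=2/7: [144/7, 72, 290/7]
L2 α=3/7: [3873/49, 444/7, 1559/49]
L3 α=1/2: [16319/98, 745/14, 6557/98]
L4 α=1/6: [28113/196, 7043/84, 57481/588]
L5 α=1/2: [40853/392, 17291/168, 143917/1176]
L7 α=2/3: [42887/392, 25355/504, 216829/3528]
→ [109, 50, 61]

at x=2,y=3 over L1,L2,L3,L4,L5,L7:
after L1 α=2/3: [92/3, 178/3, 254/3]
after L2 α=1/4: [199/4, 52, 147/2]
after L3 α=4/7: [3077/28, 556/7, 1273/14]
after L4 α=2/7: [16897/196, 2906/49, 11545/98]
after L5 α=1/2: [46689/392, 4393/49, 16347/196]
after L7 α=1/2: [69425/784, 7725/98, 54175/392]
= [89, 79, 138]


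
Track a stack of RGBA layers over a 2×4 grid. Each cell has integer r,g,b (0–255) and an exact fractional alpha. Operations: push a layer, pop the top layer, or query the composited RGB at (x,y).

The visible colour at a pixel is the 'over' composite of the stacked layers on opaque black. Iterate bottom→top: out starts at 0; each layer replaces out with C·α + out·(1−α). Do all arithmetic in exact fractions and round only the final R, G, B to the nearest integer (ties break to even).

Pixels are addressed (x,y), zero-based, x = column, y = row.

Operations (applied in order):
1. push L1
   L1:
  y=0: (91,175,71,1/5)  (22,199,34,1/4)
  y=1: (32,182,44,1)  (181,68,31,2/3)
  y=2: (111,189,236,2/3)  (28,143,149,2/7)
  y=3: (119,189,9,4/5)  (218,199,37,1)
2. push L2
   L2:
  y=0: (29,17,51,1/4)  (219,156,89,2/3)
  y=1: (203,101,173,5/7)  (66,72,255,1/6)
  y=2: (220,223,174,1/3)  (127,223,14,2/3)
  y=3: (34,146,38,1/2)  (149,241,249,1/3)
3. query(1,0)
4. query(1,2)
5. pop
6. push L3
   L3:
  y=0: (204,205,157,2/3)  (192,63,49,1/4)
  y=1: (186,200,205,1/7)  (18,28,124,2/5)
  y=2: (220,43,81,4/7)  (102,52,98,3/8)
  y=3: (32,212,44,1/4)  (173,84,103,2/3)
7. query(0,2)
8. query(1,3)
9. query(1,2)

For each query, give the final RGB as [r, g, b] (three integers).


query (1,0) [L1,L2] — begin 0,0,0
L1 α=1/4: [11/2, 199/4, 17/2]
L2 α=2/3: [887/6, 1447/12, 373/6]
rounded: [148, 121, 62]

query (1,2) [L1,L2] — begin 0,0,0
after L1 α=2/7: [8, 286/7, 298/7]
after L2 α=2/3: [262/3, 1136/7, 494/21]
= [87, 162, 24]

(0,2) stack=L1,L3; from [0,0,0]:
after L1 α=2/3: [74, 126, 472/3]
after L3 α=4/7: [1102/7, 550/7, 796/7]
= [157, 79, 114]

at x=1,y=3 over L1,L3:
+L1 (α=1) → [218, 199, 37]
+L3 (α=2/3) → [188, 367/3, 81]
= [188, 122, 81]

(1,2) stack=L1,L3; from [0,0,0]:
after L1 α=2/7: [8, 286/7, 298/7]
after L3 α=3/8: [173/4, 1261/28, 887/14]
→ [43, 45, 63]


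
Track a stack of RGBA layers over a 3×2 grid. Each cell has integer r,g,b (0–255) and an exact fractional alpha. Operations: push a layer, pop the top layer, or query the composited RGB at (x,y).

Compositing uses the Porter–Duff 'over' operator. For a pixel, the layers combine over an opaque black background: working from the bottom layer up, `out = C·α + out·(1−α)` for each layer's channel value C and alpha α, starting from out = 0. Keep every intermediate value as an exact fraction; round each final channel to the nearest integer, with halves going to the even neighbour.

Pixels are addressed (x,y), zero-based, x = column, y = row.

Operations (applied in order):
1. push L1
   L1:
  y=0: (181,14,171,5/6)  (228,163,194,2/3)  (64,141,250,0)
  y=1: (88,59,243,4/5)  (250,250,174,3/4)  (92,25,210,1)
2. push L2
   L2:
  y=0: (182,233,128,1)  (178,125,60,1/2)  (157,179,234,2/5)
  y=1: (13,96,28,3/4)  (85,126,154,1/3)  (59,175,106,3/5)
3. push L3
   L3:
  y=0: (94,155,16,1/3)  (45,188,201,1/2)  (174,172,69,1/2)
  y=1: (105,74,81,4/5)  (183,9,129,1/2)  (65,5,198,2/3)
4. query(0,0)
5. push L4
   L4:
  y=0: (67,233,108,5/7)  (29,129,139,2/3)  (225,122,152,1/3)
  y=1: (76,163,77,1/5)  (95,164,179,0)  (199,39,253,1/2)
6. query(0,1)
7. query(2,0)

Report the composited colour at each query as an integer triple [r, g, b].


at x=0,y=0 over L1,L2,L3:
+L1 (α=5/6) → [905/6, 35/3, 285/2]
+L2 (α=1) → [182, 233, 128]
+L3 (α=1/3) → [458/3, 207, 272/3]
rounded: [153, 207, 91]

query (0,1) [L1,L2,L3,L4] — begin 0,0,0
after L1 α=4/5: [352/5, 236/5, 972/5]
after L2 α=3/4: [547/20, 419/5, 348/5]
after L3 α=4/5: [8947/100, 1899/25, 1968/25]
after L4 α=1/5: [10847/125, 11671/125, 9797/125]
→ [87, 93, 78]

at x=2,y=0 over L1,L2,L3,L4:
L1 α=0: [0, 0, 0]
L2 α=2/5: [314/5, 358/5, 468/5]
L3 α=1/2: [592/5, 609/5, 813/10]
L4 α=1/3: [2309/15, 1828/15, 1573/15]
rounded: [154, 122, 105]


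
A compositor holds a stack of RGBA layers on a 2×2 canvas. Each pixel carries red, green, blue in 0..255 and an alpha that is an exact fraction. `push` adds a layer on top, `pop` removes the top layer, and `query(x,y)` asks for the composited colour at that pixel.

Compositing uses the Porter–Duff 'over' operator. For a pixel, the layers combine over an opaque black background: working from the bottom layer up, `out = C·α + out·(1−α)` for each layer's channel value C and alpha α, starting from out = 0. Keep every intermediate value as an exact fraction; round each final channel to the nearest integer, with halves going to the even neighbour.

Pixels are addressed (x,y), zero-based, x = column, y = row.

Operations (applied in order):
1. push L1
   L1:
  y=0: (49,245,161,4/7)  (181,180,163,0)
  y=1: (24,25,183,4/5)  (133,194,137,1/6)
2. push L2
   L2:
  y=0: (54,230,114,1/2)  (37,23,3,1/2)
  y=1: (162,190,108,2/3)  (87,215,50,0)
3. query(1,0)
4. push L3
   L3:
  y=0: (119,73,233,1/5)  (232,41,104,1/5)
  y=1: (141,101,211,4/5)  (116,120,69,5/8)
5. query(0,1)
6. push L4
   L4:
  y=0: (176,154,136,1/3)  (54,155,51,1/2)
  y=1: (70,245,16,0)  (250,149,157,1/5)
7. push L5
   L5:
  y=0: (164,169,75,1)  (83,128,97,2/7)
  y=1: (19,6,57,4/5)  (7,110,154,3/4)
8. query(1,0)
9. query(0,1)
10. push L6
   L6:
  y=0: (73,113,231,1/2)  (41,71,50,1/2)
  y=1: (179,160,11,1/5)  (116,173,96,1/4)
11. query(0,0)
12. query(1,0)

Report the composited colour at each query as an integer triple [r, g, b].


(1,0) stack=L1,L2; from [0,0,0]:
+L1 (α=0) → [0, 0, 0]
+L2 (α=1/2) → [37/2, 23/2, 3/2]
→ [18, 12, 2]

(0,1) stack=L1,L2,L3; from [0,0,0]:
+L1 (α=4/5) → [96/5, 20, 732/5]
+L2 (α=2/3) → [572/5, 400/3, 604/5]
+L3 (α=4/5) → [3392/25, 1612/15, 4824/25]
= [136, 107, 193]

query (1,0) [L1,L2,L3,L4,L5] — begin 0,0,0
L1 α=0: [0, 0, 0]
L2 α=1/2: [37/2, 23/2, 3/2]
L3 α=1/5: [306/5, 87/5, 22]
L4 α=1/2: [288/5, 431/5, 73/2]
L5 α=2/7: [454/7, 687/7, 753/14]
= [65, 98, 54]

at x=0,y=1 over L1,L2,L3,L4,L5:
L1 α=4/5: [96/5, 20, 732/5]
L2 α=2/3: [572/5, 400/3, 604/5]
L3 α=4/5: [3392/25, 1612/15, 4824/25]
L4 α=0: [3392/25, 1612/15, 4824/25]
L5 α=4/5: [5292/125, 1972/75, 10524/125]
rounded: [42, 26, 84]

(0,0) stack=L1,L2,L3,L4,L5,L6; from [0,0,0]:
L1 α=4/7: [28, 140, 92]
L2 α=1/2: [41, 185, 103]
L3 α=1/5: [283/5, 813/5, 129]
L4 α=1/3: [482/5, 2396/15, 394/3]
L5 α=1: [164, 169, 75]
L6 α=1/2: [237/2, 141, 153]
rounded: [118, 141, 153]

at x=1,y=0 over L1,L2,L3,L4,L5,L6:
+L1 (α=0) → [0, 0, 0]
+L2 (α=1/2) → [37/2, 23/2, 3/2]
+L3 (α=1/5) → [306/5, 87/5, 22]
+L4 (α=1/2) → [288/5, 431/5, 73/2]
+L5 (α=2/7) → [454/7, 687/7, 753/14]
+L6 (α=1/2) → [741/14, 592/7, 1453/28]
→ [53, 85, 52]
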